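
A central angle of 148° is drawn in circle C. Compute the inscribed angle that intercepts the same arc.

An inscribed angle intercepts an arc from a point on the circle, while the central angle intercepts the same arc from the center.
The inscribed angle is always half the central angle: 148° / 2 = 74°.

74°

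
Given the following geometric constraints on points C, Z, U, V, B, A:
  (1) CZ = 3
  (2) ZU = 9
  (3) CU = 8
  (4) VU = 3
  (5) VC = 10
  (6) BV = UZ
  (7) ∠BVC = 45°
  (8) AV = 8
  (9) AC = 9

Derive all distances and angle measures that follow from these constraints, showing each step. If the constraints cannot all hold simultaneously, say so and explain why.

The constraints are consistent.

From the given relations:
  BV = UZ = 9

Step 1: From CV = 10, VB = 9, and ∠CVB = 45°, by the law of cosines:
  CB² = CV² + VB² - 2·CV·VB·cos(45°) = 100 + 81 - 127.3 = 53.72
  CB ≈ 7.33

Step 2: From CA = 9, CV = 10, AV = 8, by the inverse law of cosines:
  cos(∠ACV) = (CA² + CV² - AV²) / (2·CA·CV)
  ∠ACV = 49.46°

Step 3: From CU = 8, CV = 10, UV = 3, by the inverse law of cosines:
  cos(∠UCV) = (CU² + CV² - UV²) / (2·CU·CV)
  ∠UCV = 14.36°

Step 4: From CU = 8, CZ = 3, UZ = 9, by the inverse law of cosines:
  cos(∠UCZ) = (CU² + CZ² - UZ²) / (2·CU·CZ)
  ∠UCZ = 99.59°

Step 5: From ZC = 3, ZU = 9, CU = 8, by the inverse law of cosines:
  cos(∠CZU) = (ZC² + ZU² - CU²) / (2·ZC·ZU)
  ∠CZU = 61.22°

Step 6: From UC = 8, UV = 3, CV = 10, by the inverse law of cosines:
  cos(∠CUV) = (UC² + UV² - CV²) / (2·UC·UV)
  ∠CUV = 124.23°

Step 7: From UC = 8, UZ = 9, CZ = 3, by the inverse law of cosines:
  cos(∠CUZ) = (UC² + UZ² - CZ²) / (2·UC·UZ)
  ∠CUZ = 19.19°

Step 8: From VA = 8, VC = 10, AC = 9, by the inverse law of cosines:
  cos(∠AVC) = (VA² + VC² - AC²) / (2·VA·VC)
  ∠AVC = 58.75°

Step 9: From VC = 10, VU = 3, CU = 8, by the inverse law of cosines:
  cos(∠CVU) = (VC² + VU² - CU²) / (2·VC·VU)
  ∠CVU = 41.41°

Step 10: From AC = 9, AV = 8, CV = 10, by the inverse law of cosines:
  cos(∠CAV) = (AC² + AV² - CV²) / (2·AC·AV)
  ∠CAV = 71.79°

Step 11: From CB = 7.33, CV = 10, BV = 9, by the inverse law of cosines:
  cos(∠BCV) = (CB² + CV² - BV²) / (2·CB·CV)
  ∠BCV = 60.26°

Step 12: From BC = 7.33, BV = 9, CV = 10, by the inverse law of cosines:
  cos(∠CBV) = (BC² + BV² - CV²) / (2·BC·BV)
  ∠CBV = 74.74°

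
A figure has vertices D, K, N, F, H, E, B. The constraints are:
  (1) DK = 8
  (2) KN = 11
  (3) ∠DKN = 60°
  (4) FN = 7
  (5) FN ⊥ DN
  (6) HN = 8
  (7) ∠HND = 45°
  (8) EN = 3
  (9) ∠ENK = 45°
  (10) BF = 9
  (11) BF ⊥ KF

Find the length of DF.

Step 1: By the law of cosines on triangle DKN: DN² = 8² + 11² − 2·8·11·cos(60°) = 97, so DN = √97.
Step 2: By the law of cosines on triangle DNF: DF² = √97² + 7² − 2·√97·7·cos(90°) = 146, so DF = √146.

Therefore, the length of DF = √146.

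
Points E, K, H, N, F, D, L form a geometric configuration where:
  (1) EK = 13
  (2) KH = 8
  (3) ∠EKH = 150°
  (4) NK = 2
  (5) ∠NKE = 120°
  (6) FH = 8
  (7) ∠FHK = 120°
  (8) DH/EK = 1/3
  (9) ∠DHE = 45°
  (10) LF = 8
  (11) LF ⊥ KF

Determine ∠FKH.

Step 1: By the law of cosines on triangle KHF: KF² = 8² + 8² − 2·8·8·cos(120°) = 192, so KF = 8·√3.
Step 2: By the inverse law of cosines on triangle FKH: cos(∠FKH) = ((8·√3)² + 8² − 8²) / (2·8·√3·8) = 192/221.7 = 0.866, so ∠FKH = 30°.

Therefore, the measure of angle ∠FKH = 30°.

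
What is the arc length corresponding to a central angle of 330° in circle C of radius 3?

The full circumference is 2πr = 2π(3) = 6*pi.
The arc spans 330° out of 360°, which is a fraction of 11/12.
Arc length = 6*pi × 11/12 = 11*pi/2.

11*pi/2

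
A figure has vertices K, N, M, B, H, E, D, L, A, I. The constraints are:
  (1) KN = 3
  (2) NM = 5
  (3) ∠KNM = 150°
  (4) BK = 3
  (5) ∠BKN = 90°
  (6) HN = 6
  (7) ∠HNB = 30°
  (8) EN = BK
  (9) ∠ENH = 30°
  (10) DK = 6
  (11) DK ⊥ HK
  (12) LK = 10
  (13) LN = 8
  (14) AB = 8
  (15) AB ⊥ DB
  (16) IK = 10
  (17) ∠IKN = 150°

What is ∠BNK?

Step 1: By the law of cosines on triangle NKB: NB² = 3² + 3² − 2·3·3·cos(90°) = 18, so NB = 3·√2.
Step 2: By the inverse law of cosines on triangle BNK: cos(∠BNK) = ((3·√2)² + 3² − 3²) / (2·3·√2·3) = 18/25.46 = 0.7071, so ∠BNK = 45°.

Therefore, the measure of angle ∠BNK = 45°.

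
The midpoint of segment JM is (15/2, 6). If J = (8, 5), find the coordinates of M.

Using the midpoint formula: M = ((x1 + x2)/2, (y1 + y2)/2)
We know M = (15/2, 6) and J = (8, 5)
For x: 15/2 = (8 + x2)/2, so x2 = 2*15/2 - 8 = 7
For y: 6 = (5 + y2)/2, so y2 = 2*6 - 5 = 7
M = (7, 7)

(7, 7)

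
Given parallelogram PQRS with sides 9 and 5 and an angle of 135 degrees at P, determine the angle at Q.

Consecutive angles are supplementary: angle Q = 180 - 135 = 45 degrees.

45 degrees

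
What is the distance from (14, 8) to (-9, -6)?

d = sqrt((-23)^2 + (-14)^2) = sqrt(725) = 5*sqrt(29)

5*sqrt(29)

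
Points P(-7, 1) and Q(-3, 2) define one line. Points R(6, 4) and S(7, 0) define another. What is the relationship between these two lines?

Slope of line 1: m1 = (2 - 1)/(-3 - -7) = 1/4 = 1/4
Slope of line 2: m2 = (0 - 4)/(7 - 6) = -4/1 = -4
m1 * m2 = (1/4) * (-4) = -1 = -1, so the lines are perpendicular.

Perpendicular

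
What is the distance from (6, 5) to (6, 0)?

d = sqrt((6 - 6)^2 + (0 - 5)^2)
d = sqrt(0^2 + -5^2)
d = sqrt(0 + 25)
d = sqrt(25) = 5

5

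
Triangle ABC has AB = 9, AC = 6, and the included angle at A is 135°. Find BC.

By the law of cosines: BC^2 = AB^2 + AC^2 - 2*AB*AC*cos(A)
BC^2 = 9^2 + 6^2 - 2*9*6*cos(135°)
BC^2 = 81 + 36 - 108*(-sqrt(2)/2)
BC^2 = 54*sqrt(2) + 117
BC = 3*sqrt(6*sqrt(2) + 13)

3*sqrt(6*sqrt(2) + 13)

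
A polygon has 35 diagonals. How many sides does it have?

Using d = n(n - 3)/2, we solve 35 = n(n - 3)/2.
So n(n - 3) = 70.
Testing n = 10: 10 * 7 = 70 = 70. Correct.
The polygon has 10 sides.

10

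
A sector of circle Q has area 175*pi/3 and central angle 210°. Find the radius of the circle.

r² = 360 × 175*pi/3 / (π × 210) = 100, so r = 10.

10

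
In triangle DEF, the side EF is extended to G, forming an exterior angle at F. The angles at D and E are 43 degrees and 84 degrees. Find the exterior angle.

The interior angle at F is 180 - 43 - 84 = 53 degrees.
The exterior angle and interior angle at F are supplementary:
Exterior angle = 180 - 53 = 127 degrees.

127 degrees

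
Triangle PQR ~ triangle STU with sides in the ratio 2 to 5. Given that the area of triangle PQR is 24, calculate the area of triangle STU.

For similar figures, the area ratio equals the square of the side ratio.
Side ratio (PQR to STU) = 2:5, so area ratio = 2^2:5^2 = 4:25.
If the area of PQR is 24, then the area of STU = 24 * (25/4) = 150.

150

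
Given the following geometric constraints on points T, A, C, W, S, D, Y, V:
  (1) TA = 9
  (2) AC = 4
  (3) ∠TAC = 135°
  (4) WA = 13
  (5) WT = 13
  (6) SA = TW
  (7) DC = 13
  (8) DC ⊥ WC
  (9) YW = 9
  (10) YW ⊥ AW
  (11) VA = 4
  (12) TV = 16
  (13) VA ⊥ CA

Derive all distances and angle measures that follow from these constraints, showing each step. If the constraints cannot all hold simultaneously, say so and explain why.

These constraints are not satisfiable: by the triangle inequality in triangle ATV, (1) TA = 9 and (11) VA = 4 force TV ≤ 9 + 4 = 13, but (12) says TV = 16. No planar figure meets all of them, so nothing further can be derived.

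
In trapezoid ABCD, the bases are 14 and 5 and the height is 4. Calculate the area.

A trapezoid's area equals the midsegment times the height.
The midsegment is (14 + 5) / 2 = 19/2.
Area = 19/2 * 4 = 38.

38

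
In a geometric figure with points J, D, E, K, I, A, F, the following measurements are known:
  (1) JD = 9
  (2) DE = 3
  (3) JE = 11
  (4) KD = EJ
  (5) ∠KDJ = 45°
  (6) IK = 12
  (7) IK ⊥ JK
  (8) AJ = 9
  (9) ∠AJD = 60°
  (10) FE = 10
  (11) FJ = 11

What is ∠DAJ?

Step 1: By the law of cosines on triangle AJD: AD² = 9² + 9² − 2·9·9·cos(60°) = 81, so AD = 9.
Step 2: By the inverse law of cosines on triangle DAJ: cos(∠DAJ) = (9² + 9² − 9²) / (2·9·9) = 81/162 = 0.5, so ∠DAJ = 60°.

Therefore, the measure of angle ∠DAJ = 60°.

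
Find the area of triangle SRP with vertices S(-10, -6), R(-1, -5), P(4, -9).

The Shoelace formula computes the area from vertex coordinates by summing cross products.
For vertices (-10,-6), (-1,-5), (4,-9):
Signed sum = -10*-5 - -1*-6 + -1*-9 - 4*-5 + 4*-6 - -10*-9
= 44 + 29 + -114 = -41
Area = (1/2)|-41| = 41/2.

41/2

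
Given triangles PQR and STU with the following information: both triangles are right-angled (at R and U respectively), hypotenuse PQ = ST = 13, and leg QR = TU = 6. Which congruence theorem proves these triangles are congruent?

The given information matches HL: The hypotenuse and one leg of two right triangles are equal (Hypotenuse-Leg).

HL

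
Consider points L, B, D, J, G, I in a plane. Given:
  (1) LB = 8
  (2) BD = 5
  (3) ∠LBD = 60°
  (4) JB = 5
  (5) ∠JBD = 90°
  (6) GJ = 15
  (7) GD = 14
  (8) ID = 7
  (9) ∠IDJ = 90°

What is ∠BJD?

Step 1: By the law of cosines on triangle JBD: JD² = 5² + 5² − 2·5·5·cos(90°) = 50, so JD = 5·√2.
Step 2: By the inverse law of cosines on triangle BJD: cos(∠BJD) = (5² + (5·√2)² − 5²) / (2·5·5·√2) = 50/70.71 = 0.7071, so ∠BJD = 45°.

Therefore, the measure of angle ∠BJD = 45°.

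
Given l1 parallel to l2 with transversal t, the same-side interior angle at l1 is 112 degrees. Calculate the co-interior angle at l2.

Co-interior angles sum to 180: 180 - 112 = 68 degrees.

68 degrees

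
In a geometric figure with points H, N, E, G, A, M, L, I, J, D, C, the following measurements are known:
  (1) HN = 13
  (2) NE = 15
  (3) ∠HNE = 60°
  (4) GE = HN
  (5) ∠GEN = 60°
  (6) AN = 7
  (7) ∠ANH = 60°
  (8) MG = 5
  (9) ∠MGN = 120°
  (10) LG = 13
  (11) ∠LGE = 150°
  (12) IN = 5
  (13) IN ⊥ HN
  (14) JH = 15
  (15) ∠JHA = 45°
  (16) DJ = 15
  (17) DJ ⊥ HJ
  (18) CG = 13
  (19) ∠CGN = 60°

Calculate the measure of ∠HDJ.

Step 1: By the law of cosines on triangle DJH: DH² = 15² + 15² − 2·15·15·cos(90°) = 450, so DH = 15·√2.
Step 2: By the inverse law of cosines on triangle HDJ: cos(∠HDJ) = ((15·√2)² + 15² − 15²) / (2·15·√2·15) = 450/636.4 = 0.7071, so ∠HDJ = 45°.

Therefore, the measure of angle ∠HDJ = 45°.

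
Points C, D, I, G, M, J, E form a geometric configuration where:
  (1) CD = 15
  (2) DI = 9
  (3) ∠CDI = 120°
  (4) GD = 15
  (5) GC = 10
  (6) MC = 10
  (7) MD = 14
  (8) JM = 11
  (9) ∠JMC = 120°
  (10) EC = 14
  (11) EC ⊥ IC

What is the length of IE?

Step 1: By the law of cosines on triangle CDI: CI² = 15² + 9² − 2·15·9·cos(120°) = 441, so CI = 21.
Step 2: By the law of cosines on triangle ICE: IE² = 21² + 14² − 2·21·14·cos(90°) = 637, so IE = 7·√13.

Therefore, the length of IE = 7·√13.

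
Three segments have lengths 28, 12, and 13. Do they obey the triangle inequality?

The longest side is 28. The other two sides sum to 12 + 13 = 25.
Since 25 ≤ 28, the two shorter sides cannot reach around to close the triangle.

No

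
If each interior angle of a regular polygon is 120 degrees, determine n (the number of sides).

The exterior angle is the supplement of the interior angle: 180 - 120 = 60 degrees.
Since the exterior angles of any convex polygon sum to 360 degrees, the number of sides is 360 / 60 = 6.

6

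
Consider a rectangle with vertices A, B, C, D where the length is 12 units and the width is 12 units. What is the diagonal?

d = sqrt(12^2 + 12^2) = sqrt(288) = 12*sqrt(2)

12*sqrt(2)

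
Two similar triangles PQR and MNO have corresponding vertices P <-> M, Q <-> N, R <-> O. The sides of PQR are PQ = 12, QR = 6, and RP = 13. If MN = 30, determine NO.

k = 30/12 = 5/2. NO = 5/2 * 6 = 15.

15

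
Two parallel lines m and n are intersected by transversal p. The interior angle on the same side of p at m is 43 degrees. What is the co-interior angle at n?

Co-interior angles (same-side interior) formed by parallel lines and a transversal are supplementary (sum to 180 degrees).
The given angle is 43 degrees.
The co-interior angle = 180 - 43 = 137 degrees.

137 degrees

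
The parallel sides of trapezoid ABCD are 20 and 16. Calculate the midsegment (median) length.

The midsegment (median) of a trapezoid connects the midpoints of the non-parallel sides.
Its length is the average of the two bases: (20 + 16) / 2 = 18.

18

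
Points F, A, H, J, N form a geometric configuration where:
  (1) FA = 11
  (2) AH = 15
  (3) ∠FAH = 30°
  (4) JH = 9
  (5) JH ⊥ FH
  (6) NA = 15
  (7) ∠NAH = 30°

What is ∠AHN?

Step 1: By the law of cosines on triangle HAN: HN² = 15² + 15² − 2·15·15·cos(30°) = 60.29, so HN ≈ 7.76.
Step 2: By the inverse law of cosines on triangle AHN: cos(∠AHN) = (15² + 7.76² − 15²) / (2·15·7.76) = 60.29/232.94 = 0.2588, so ∠AHN = 75°.

Therefore, the measure of angle ∠AHN = 75°.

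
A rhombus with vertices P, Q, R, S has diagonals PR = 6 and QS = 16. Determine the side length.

Half-diagonals are 3 and 8. side = sqrt(3^2 + 8^2) = sqrt(73)

sqrt(73)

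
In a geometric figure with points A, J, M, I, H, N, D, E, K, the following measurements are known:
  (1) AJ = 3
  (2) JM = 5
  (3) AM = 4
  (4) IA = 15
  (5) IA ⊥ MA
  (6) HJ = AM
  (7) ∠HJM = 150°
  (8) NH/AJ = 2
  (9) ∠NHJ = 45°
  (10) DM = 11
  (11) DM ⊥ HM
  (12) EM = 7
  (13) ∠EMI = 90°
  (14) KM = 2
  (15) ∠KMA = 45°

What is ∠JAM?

Step 1: By the inverse law of cosines on triangle JAM: cos(∠JAM) = (3² + 4² − 5²) / (2·3·4) = 0/24 = 0, so ∠JAM = 90°.

Therefore, the measure of angle ∠JAM = 90°.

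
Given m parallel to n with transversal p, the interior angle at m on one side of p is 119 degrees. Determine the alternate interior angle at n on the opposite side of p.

Alternate interior angles are equal: 119 degrees.

119 degrees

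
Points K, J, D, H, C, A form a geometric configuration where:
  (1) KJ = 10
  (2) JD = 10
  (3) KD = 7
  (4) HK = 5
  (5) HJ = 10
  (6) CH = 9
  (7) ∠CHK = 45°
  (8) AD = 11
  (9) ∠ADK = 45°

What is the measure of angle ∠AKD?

Step 1: By the law of cosines on triangle KDA: KA² = 7² + 11² − 2·7·11·cos(45°) = 61.11, so KA ≈ 7.82.
Step 2: By the inverse law of cosines on triangle AKD: cos(∠AKD) = (7.82² + 7² − 11²) / (2·7.82·7) = -10.89/109.44 = -0.0995, so ∠AKD = 95.71°.

Therefore, the measure of angle ∠AKD = 95.71°.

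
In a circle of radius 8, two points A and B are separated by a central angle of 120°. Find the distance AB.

Drop a perpendicular from the center to the chord, bisecting both the chord and the central angle.
Each half-chord = r sin(θ/2) = 8 sin(60°).
The full chord = 2 × 8 × sin(60°) = 8*sqrt(3).

8*sqrt(3)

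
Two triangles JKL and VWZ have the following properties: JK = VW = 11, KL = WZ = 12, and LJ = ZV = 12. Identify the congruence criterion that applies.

The given information provides:
JK = VW = 11, KL = WZ = 12, and LJ = ZV = 12
This matches the SSS congruence theorem.
All three pairs of corresponding sides are equal (Side-Side-Side).

SSS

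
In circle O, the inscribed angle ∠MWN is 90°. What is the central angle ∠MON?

Central angle = 2 × 90° = 180° (inscribed angle theorem).

180°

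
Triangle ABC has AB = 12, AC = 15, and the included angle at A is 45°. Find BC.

By the law of cosines: BC^2 = AB^2 + AC^2 - 2*AB*AC*cos(A)
BC^2 = 12^2 + 15^2 - 2*12*15*cos(45°)
BC^2 = 144 + 225 - 360*(sqrt(2)/2)
BC^2 = 369 - 180*sqrt(2)
BC = 3*sqrt(41 - 20*sqrt(2))

3*sqrt(41 - 20*sqrt(2))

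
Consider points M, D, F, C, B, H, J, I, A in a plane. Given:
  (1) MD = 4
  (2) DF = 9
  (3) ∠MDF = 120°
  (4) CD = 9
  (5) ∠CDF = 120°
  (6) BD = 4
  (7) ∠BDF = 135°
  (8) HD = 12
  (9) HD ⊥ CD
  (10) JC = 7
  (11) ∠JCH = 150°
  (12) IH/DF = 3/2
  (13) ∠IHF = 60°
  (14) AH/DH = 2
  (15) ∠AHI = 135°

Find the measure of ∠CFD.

Step 1: By the law of cosines on triangle FDC: FC² = 9² + 9² − 2·9·9·cos(120°) = 243, so FC = 9·√3.
Step 2: By the inverse law of cosines on triangle CFD: cos(∠CFD) = ((9·√3)² + 9² − 9²) / (2·9·√3·9) = 243/280.59 = 0.866, so ∠CFD = 30°.

Therefore, the measure of angle ∠CFD = 30°.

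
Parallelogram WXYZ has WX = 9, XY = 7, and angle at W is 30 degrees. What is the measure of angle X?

In a parallelogram, consecutive angles are supplementary (sum to 180°).
angle X = 180 - angle W
angle X = 180 - 30
angle X = 150 degrees

150 degrees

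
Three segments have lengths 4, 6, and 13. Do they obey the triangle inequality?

No.
The triangle inequality is violated: 4 + 6 = 10 ≤ 13.
These lengths cannot form a triangle.

No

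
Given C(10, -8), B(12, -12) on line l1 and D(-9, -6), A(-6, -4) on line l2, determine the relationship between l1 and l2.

Slope of line 1: m1 = (-12 - -8)/(12 - 10) = -4/2 = -2
Slope of line 2: m2 = (-4 - -6)/(-6 - -9) = 2/3 = 2/3
m1 != m2 (-2 != 2/3), so not parallel.
m1 * m2 = (-2) * (2/3) = -4/3 != -1, so not perpendicular.
The lines are neither parallel nor perpendicular.

Neither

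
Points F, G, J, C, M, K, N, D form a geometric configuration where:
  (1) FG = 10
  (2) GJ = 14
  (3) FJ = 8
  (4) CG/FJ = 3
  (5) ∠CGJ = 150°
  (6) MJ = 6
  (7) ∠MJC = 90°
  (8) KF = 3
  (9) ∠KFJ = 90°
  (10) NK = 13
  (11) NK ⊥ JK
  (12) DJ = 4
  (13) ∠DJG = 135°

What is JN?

Step 1: By the law of cosines on triangle JFK: JK² = 8² + 3² − 2·8·3·cos(90°) = 73, so JK = √73.
Step 2: By the law of cosines on triangle JKN: JN² = √73² + 13² − 2·√73·13·cos(90°) = 242, so JN = 11·√2.

Therefore, the length of JN = 11·√2.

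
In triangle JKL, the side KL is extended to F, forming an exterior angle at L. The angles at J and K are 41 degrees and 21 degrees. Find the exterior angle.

By the exterior angle theorem, an exterior angle of a triangle equals the sum of the two remote interior angles.
Exterior angle = angle J + angle K
Exterior angle = 41 + 21 = 62 degrees

62 degrees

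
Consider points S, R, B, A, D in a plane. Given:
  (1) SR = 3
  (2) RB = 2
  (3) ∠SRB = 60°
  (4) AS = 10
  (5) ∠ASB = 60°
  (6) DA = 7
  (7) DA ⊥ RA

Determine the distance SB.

Step 1: By the law of cosines on triangle SRB: SB² = 3² + 2² − 2·3·2·cos(60°) = 7, so SB = √7.

Therefore, the length of SB = √7.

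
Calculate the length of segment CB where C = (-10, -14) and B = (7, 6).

d = sqrt((17)^2 + (20)^2) = sqrt(689)

sqrt(689)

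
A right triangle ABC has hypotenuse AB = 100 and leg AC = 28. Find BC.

BC = sqrt(100^2 - 28^2) = sqrt(9216) = 96

96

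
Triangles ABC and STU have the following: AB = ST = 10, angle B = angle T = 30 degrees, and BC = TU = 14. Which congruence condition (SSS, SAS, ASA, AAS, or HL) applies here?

Consider the given information: AB = ST = 10, angle B = angle T = 30 degrees, and BC = TU = 14
This is not AAS or HL: AAS requires two angles and a non-included side. HL only applies to right triangles with matching hypotenuse and leg.
The correct criterion is SAS. Two pairs of corresponding sides and the included angle are equal (Side-Angle-Side).

SAS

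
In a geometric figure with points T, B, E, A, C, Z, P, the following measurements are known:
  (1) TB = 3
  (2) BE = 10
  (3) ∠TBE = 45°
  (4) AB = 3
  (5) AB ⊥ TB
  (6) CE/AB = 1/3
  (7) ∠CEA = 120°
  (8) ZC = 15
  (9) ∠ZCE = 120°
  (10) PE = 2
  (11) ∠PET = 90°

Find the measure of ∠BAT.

Step 1: By the law of cosines on triangle ABT: AT² = 3² + 3² − 2·3·3·cos(90°) = 18, so AT = 3·√2.
Step 2: By the inverse law of cosines on triangle BAT: cos(∠BAT) = (3² + (3·√2)² − 3²) / (2·3·3·√2) = 18/25.46 = 0.7071, so ∠BAT = 45°.

Therefore, the measure of angle ∠BAT = 45°.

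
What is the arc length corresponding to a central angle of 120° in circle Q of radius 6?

Arc length = 2π(6)(1/3) = 4*pi

4*pi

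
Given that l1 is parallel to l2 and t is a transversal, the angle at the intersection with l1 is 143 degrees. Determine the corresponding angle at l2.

Corresponding angles are equal: 143 degrees.

143 degrees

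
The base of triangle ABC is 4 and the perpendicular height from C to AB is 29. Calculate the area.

A triangle's area is half the area of a rectangle with the same base and height.
Area = (1/2) * 4 * 29 = 58.

58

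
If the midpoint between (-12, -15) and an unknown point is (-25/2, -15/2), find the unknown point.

Using the midpoint formula: M = ((x1 + x2)/2, (y1 + y2)/2)
We know M = (-25/2, -15/2) and J = (-12, -15)
For x: -25/2 = (-12 + x2)/2, so x2 = 2*-25/2 - -12 = -13
For y: -15/2 = (-15 + y2)/2, so y2 = 2*-15/2 - -15 = 0
M = (-13, 0)

(-13, 0)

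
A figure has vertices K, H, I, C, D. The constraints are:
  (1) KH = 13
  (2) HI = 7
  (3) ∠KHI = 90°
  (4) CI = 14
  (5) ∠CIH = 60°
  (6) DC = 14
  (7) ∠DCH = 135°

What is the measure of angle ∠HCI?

Step 1: By the law of cosines on triangle CIH: CH² = 14² + 7² − 2·14·7·cos(60°) = 147, so CH = 7·√3.
Step 2: By the inverse law of cosines on triangle HCI: cos(∠HCI) = ((7·√3)² + 14² − 7²) / (2·7·√3·14) = 294/339.48 = 0.866, so ∠HCI = 30°.

Therefore, the measure of angle ∠HCI = 30°.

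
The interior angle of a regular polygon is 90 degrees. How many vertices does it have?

Each interior angle of a regular n-gon is (n - 2) * 180 / n.
Setting this equal to 90:
(n - 2) * 180 / n = 90
Each exterior angle = 180 - 90 = 90 degrees.
Since exterior angles sum to 360: n = 360 / 90 = 4.

4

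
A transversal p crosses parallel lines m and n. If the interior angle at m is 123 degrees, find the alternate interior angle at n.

Alternate interior angles are equal: 123 degrees.

123 degrees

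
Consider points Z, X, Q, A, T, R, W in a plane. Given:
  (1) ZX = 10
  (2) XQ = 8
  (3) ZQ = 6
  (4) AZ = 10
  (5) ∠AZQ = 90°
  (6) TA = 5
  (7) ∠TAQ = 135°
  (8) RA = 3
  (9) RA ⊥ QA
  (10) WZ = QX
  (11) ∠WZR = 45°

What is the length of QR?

Step 1: By the law of cosines on triangle QZA: QA² = 6² + 10² − 2·6·10·cos(90°) = 136, so QA = 2·√34.
Step 2: By the law of cosines on triangle QAR: QR² = (2·√34)² + 3² − 2·2·√34·3·cos(90°) = 145, so QR = √145.

Therefore, the length of QR = √145.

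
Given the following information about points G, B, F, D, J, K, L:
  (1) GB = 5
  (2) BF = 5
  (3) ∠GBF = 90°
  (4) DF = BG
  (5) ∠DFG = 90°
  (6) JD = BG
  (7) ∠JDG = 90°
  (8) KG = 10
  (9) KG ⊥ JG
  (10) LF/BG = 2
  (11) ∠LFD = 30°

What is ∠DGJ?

From the given relations: DF = BG = 5; JD = BG = 5.
Step 1: By the law of cosines on triangle FBG: FG² = 5² + 5² − 2·5·5·cos(90°) = 50, so FG = 5·√2.
Step 2: By the law of cosines on triangle GFD: GD² = (5·√2)² + 5² − 2·5·√2·5·cos(90°) = 75, so GD = 5·√3.
Step 3: By the law of cosines on triangle GDJ: GJ² = (5·√3)² + 5² − 2·5·√3·5·cos(90°) = 100, so GJ = 10.
Step 4: By the inverse law of cosines on triangle DGJ: cos(∠DGJ) = ((5·√3)² + 10² − 5²) / (2·5·√3·10) = 150/173.21 = 0.866, so ∠DGJ = 30°.

Therefore, the measure of angle ∠DGJ = 30°.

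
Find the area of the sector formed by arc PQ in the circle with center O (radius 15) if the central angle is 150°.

Sector area = πr² × θ/360
= π × 15² × 5/12
= π × 225 × 5/12
= 375*pi/4

375*pi/4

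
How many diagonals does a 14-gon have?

Each of the 14 vertices connects to 11 non-adjacent vertices via diagonals.
Total connections = 14 × 11 = 154, but each diagonal is counted twice.
Number of diagonals = 154 / 2 = 77.

77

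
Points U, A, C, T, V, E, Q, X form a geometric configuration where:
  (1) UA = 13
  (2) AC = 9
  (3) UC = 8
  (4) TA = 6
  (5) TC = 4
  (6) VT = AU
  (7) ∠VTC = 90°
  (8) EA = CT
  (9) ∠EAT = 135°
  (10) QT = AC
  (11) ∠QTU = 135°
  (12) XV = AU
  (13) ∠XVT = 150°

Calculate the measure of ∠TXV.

From the given relations: XV = AU = 13; VT = AU = 13.
Step 1: By the law of cosines on triangle XVT: XT² = 13² + 13² − 2·13·13·cos(150°) = 630.72, so XT ≈ 25.11.
Step 2: By the inverse law of cosines on triangle TXV: cos(∠TXV) = (25.11² + 13² − 13²) / (2·25.11·13) = 630.72/652.97 = 0.9659, so ∠TXV = 15°.

Therefore, the measure of angle ∠TXV = 15°.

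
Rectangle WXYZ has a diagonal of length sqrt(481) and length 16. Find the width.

Using the Pythagorean theorem: d^2 = a^2 + b^2
b^2 = d^2 - a^2
b^2 = 481 - 256
b^2 = 225
b = sqrt(225) = 15

15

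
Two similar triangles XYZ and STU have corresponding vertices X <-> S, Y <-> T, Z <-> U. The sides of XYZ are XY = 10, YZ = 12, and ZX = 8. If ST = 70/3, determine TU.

Similar triangles have proportional sides. Setting up the proportion:
ST / XY = TU / YZ
70/3 / 10 = TU / 12
TU = 12 * 70/3 / 10 = 28.

28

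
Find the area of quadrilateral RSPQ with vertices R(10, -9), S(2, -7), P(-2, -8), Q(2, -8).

Using the Shoelace formula for a quadrilateral (vertices in order):
Area = (1/2)|sum of (x_i * y_(i+1) - x_(i+1) * y_i)|
Terms: (10*-7 - 2*-9) = -52, (2*-8 - -2*-7) = -30, (-2*-8 - 2*-8) = 32, (2*-9 - 10*-8) = 62
Sum = 12
Area = (1/2)(12) = 6

6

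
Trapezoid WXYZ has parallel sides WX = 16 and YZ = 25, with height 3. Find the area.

A trapezoid's area equals the midsegment times the height.
The midsegment is (16 + 25) / 2 = 41/2.
Area = 41/2 * 3 = 123/2.

123/2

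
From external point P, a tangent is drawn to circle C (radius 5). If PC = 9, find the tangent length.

The tangent, radius, and line from the external point to the center form a right triangle.
The right angle is where the tangent meets the radius.
By the Pythagorean theorem: tangent² + 5² = 9²
tangent² = 81 - 25 = 56
tangent = 2*sqrt(14)

2*sqrt(14)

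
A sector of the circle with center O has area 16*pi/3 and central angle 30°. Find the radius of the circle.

Sector area A = πr² × θ/360, so r² = 360A / (πθ).
r² = 360 × 16*pi/3 / (π × 30)
r² = 64
r = 8

8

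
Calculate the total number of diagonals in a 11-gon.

The number of diagonals in an n-gon is n(n - 3)/2.
For n = 11: 11(11 - 3)/2 = 11 × 8 / 2 = 44.

44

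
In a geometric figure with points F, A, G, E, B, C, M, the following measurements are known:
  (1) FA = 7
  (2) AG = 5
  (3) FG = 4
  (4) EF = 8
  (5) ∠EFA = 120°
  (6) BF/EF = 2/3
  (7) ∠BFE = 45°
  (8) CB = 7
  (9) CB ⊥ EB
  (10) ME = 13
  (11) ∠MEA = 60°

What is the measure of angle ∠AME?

Step 1: By the law of cosines on triangle EFA: EA² = 8² + 7² − 2·8·7·cos(120°) = 169, so EA = 13.
Step 2: By the law of cosines on triangle MEA: MA² = 13² + 13² − 2·13·13·cos(60°) = 169, so MA = 13.
Step 3: By the inverse law of cosines on triangle AME: cos(∠AME) = (13² + 13² − 13²) / (2·13·13) = 169/338 = 0.5, so ∠AME = 60°.

Therefore, the measure of angle ∠AME = 60°.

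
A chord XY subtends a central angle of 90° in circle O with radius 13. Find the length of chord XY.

Drop a perpendicular from the center to the chord, bisecting both the chord and the central angle.
Each half-chord = r sin(θ/2) = 13 sin(45°).
The full chord = 2 × 13 × sin(45°) = 13*sqrt(2).

13*sqrt(2)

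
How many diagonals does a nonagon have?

Each of the 9 vertices connects to 6 non-adjacent vertices via diagonals.
Total connections = 9 × 6 = 54, but each diagonal is counted twice.
Number of diagonals = 54 / 2 = 27.

27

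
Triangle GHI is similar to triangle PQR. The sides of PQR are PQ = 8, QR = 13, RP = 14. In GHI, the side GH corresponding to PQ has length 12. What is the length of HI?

Similar triangles have proportional sides. Setting up the proportion:
GH / PQ = HI / QR
12 / 8 = HI / 13
HI = 13 * 12 / 8 = 39/2.

39/2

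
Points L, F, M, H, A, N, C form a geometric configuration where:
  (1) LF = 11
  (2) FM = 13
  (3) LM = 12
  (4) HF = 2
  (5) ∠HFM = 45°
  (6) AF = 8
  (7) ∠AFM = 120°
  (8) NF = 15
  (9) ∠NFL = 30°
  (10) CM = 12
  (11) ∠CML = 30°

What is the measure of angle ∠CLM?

Step 1: By the law of cosines on triangle LMC: LC² = 12² + 12² − 2·12·12·cos(30°) = 38.58, so LC ≈ 6.21.
Step 2: By the inverse law of cosines on triangle CLM: cos(∠CLM) = (6.21² + 12² − 12²) / (2·6.21·12) = 38.58/149.08 = 0.2588, so ∠CLM = 75°.

Therefore, the measure of angle ∠CLM = 75°.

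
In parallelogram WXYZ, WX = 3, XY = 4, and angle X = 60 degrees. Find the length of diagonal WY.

Law of cosines: d^2 = 3^2 + 4^2 - 2(3)(4)cos(60°) = 13, so d = sqrt(13).

sqrt(13)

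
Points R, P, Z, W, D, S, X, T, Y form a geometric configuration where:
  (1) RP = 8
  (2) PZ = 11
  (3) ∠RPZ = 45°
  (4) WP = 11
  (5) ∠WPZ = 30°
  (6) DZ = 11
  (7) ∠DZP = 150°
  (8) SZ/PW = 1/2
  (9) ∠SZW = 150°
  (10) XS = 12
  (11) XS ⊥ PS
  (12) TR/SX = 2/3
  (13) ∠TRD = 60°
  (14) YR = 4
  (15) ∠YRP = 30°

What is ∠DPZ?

Step 1: By the law of cosines on triangle PZD: PD² = 11² + 11² − 2·11·11·cos(150°) = 451.58, so PD ≈ 21.25.
Step 2: By the inverse law of cosines on triangle DPZ: cos(∠DPZ) = (21.25² + 11² − 11²) / (2·21.25·11) = 451.58/467.51 = 0.9659, so ∠DPZ = 15°.

Therefore, the measure of angle ∠DPZ = 15°.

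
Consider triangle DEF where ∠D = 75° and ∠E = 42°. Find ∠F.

Let angle F = x. Then 75 + 42 + x = 180.
x = 180 - 117 = 63 degrees.

63 degrees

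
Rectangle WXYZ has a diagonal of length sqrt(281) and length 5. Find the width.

Using the Pythagorean theorem: d^2 = a^2 + b^2
b^2 = d^2 - a^2
b^2 = 281 - 25
b^2 = 256
b = sqrt(256) = 16

16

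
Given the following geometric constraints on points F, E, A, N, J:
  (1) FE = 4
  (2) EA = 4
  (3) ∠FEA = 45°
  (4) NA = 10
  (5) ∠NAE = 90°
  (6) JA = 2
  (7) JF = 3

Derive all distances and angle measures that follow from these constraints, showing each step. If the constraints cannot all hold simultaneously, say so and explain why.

The constraints are consistent.

Step 1: From FE = 4, EA = 4, and ∠FEA = 45°, by the law of cosines:
  FA² = FE² + EA² - 2·FE·EA·cos(45°) = 16 + 16 - 22.63 = 9.373
  FA ≈ 3.06

Step 2: From EA = 4, AN = 10, and ∠EAN = 90°, by the law of cosines:
  EN² = EA² + AN² - 2·EA·AN·cos(90°) = 16 + 100 - 0 = 116
  EN = 2·√29

Step 3: From FA = 3.06, FE = 4, AE = 4, by the inverse law of cosines:
  cos(∠AFE) = (FA² + FE² - AE²) / (2·FA·FE)
  ∠AFE = 67.5°

Step 4: From FA = 3.06, FJ = 3, AJ = 2, by the inverse law of cosines:
  cos(∠AFJ) = (FA² + FJ² - AJ²) / (2·FA·FJ)
  ∠AFJ = 38.51°

Step 5: From EA = 4, EN = 2·√29, AN = 10, by the inverse law of cosines:
  cos(∠AEN) = (EA² + EN² - AN²) / (2·EA·EN)
  ∠AEN = 68.2°

Step 6: From AE = 4, AF = 3.06, EF = 4, by the inverse law of cosines:
  cos(∠EAF) = (AE² + AF² - EF²) / (2·AE·AF)
  ∠EAF = 67.5°

Step 7: From AF = 3.06, AJ = 2, FJ = 3, by the inverse law of cosines:
  cos(∠FAJ) = (AF² + AJ² - FJ²) / (2·AF·AJ)
  ∠FAJ = 69.08°

Step 8: From NA = 10, NE = 2·√29, AE = 4, by the inverse law of cosines:
  cos(∠ANE) = (NA² + NE² - AE²) / (2·NA·NE)
  ∠ANE = 21.8°

Step 9: From JA = 2, JF = 3, AF = 3.06, by the inverse law of cosines:
  cos(∠AJF) = (JA² + JF² - AF²) / (2·JA·JF)
  ∠AJF = 72.41°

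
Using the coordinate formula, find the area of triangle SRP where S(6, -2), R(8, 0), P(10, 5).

Using the Shoelace formula for a triangle:
Area = (1/2)|x0(y1 - y2) + x1(y2 - y0) + x2(y0 - y1)|
Area = (1/2)|6(0 - 5) + 8(5 - -2) + 10(-2 - 0)|
Area = (1/2)|-30 + 56 + -20|
Area = (1/2)|6|
Area = (1/2)(6)
Area = 3

3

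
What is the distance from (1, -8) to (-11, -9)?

The horizontal distance is |-11 - 1| = 12 and the vertical distance is |-9 - -8| = 1.
By the Pythagorean theorem, d = sqrt(12^2 + 1^2) = sqrt(145).

sqrt(145)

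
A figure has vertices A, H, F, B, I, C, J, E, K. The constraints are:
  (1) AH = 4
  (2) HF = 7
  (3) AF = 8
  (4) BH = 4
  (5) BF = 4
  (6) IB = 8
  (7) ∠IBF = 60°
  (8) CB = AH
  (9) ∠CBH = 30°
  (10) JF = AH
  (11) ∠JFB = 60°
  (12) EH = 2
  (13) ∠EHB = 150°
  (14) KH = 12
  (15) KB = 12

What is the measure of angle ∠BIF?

Step 1: By the law of cosines on triangle IBF: IF² = 8² + 4² − 2·8·4·cos(60°) = 48, so IF = 4·√3.
Step 2: By the inverse law of cosines on triangle BIF: cos(∠BIF) = (8² + (4·√3)² − 4²) / (2·8·4·√3) = 96/110.85 = 0.866, so ∠BIF = 30°.

Therefore, the measure of angle ∠BIF = 30°.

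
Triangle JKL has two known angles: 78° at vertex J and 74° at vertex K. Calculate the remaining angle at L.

The interior angles sum to 180°: angle L = 180 - 78 - 74 = 28°.
The triangle is acute (angles 78°, 74°, 28°).

28 degrees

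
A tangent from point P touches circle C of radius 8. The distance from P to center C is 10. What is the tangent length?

tangent = √(d² - r²) = √(10² - 8²) = √(100 - 64) = √36 = 6

6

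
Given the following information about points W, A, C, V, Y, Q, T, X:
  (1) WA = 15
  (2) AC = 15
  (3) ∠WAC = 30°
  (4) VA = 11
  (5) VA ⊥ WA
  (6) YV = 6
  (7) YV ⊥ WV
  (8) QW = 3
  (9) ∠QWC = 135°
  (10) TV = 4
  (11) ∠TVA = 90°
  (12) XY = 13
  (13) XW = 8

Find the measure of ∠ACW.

Step 1: By the law of cosines on triangle CAW: CW² = 15² + 15² − 2·15·15·cos(30°) = 60.29, so CW ≈ 7.76.
Step 2: By the inverse law of cosines on triangle ACW: cos(∠ACW) = (15² + 7.76² − 15²) / (2·15·7.76) = 60.29/232.94 = 0.2588, so ∠ACW = 75°.

Therefore, the measure of angle ∠ACW = 75°.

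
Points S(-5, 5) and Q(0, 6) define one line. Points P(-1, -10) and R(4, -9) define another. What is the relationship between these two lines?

Slope of line 1: m1 = (6 - 5)/(0 - -5) = 1/5 = 1/5
Slope of line 2: m2 = (-9 - -10)/(4 - -1) = 1/5 = 1/5
Since m1 = m2 = 1/5, the lines are parallel.

Parallel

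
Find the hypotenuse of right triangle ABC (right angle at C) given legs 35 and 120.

In a right triangle, the square of the hypotenuse equals the sum of the squares of the two legs.
The legs are 35 and 120, so the hypotenuse = sqrt(1225 + 14400) = sqrt(15625) = 125.

125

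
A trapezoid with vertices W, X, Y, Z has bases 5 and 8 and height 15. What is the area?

Area = (5 + 8) * 15 / 2 = 195 / 2 = 195/2

195/2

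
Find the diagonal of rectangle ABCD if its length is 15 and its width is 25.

d = sqrt(15^2 + 25^2) = sqrt(850) = 5*sqrt(34)

5*sqrt(34)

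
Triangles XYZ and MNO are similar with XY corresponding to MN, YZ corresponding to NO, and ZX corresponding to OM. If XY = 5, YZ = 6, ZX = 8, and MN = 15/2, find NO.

k = 15/2/5 = 3/2. NO = 3/2 * 6 = 9.

9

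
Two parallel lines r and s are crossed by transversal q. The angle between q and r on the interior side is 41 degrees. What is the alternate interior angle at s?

Alternate interior angles are equal: 41 degrees.

41 degrees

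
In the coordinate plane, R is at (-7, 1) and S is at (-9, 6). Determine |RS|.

d = sqrt((-2)^2 + (5)^2) = sqrt(29)

sqrt(29)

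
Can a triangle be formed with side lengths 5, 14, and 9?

Check the triangle inequality: 5 + 9 = 14 ≤ 14.
Since the sum of two sides does not exceed the third, no triangle can be formed.

No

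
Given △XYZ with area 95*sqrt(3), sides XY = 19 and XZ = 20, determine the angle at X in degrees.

sin(C) = 2 * 95*sqrt(3) / (19 * 20) = sqrt(3)/2, so C = arcsin(sqrt(3)/2) = 60°.
Since sin(180° - C) = sin(C), the obtuse angle 120° gives the same area, so C = 60° or C = 120°.

60° or 120°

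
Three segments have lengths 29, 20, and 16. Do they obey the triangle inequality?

For three segments to close into a triangle, no single side can be as long as the other two combined.
The longest side is 29, and 16 + 20 = 36 > 29.
A triangle can be formed.

Yes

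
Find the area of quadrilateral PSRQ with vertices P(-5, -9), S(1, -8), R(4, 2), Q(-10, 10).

Using the Shoelace formula for a quadrilateral (vertices in order):
Area = (1/2)|sum of (x_i * y_(i+1) - x_(i+1) * y_i)|
Terms: (-5*-8 - 1*-9) = 49, (1*2 - 4*-8) = 34, (4*10 - -10*2) = 60, (-10*-9 - -5*10) = 140
Sum = 283
Area = (1/2)(283) = 283/2

283/2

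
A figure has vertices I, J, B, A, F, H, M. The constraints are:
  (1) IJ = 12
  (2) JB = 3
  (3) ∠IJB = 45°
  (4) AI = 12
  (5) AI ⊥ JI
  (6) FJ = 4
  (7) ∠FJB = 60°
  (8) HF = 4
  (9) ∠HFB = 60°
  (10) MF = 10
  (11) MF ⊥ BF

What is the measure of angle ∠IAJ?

Step 1: By the law of cosines on triangle AIJ: AJ² = 12² + 12² − 2·12·12·cos(90°) = 288, so AJ = 12·√2.
Step 2: By the inverse law of cosines on triangle IAJ: cos(∠IAJ) = (12² + (12·√2)² − 12²) / (2·12·12·√2) = 288/407.29 = 0.7071, so ∠IAJ = 45°.

Therefore, the measure of angle ∠IAJ = 45°.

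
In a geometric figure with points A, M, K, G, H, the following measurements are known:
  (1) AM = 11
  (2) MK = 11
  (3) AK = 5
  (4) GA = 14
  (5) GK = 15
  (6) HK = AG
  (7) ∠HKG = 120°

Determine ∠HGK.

From the given relations: HK = AG = 14.
Step 1: By the law of cosines on triangle GKH: GH² = 15² + 14² − 2·15·14·cos(120°) = 631, so GH ≈ 25.12.
Step 2: By the inverse law of cosines on triangle HGK: cos(∠HGK) = (25.12² + 15² − 14²) / (2·25.12·15) = 660/753.59 = 0.8758, so ∠HGK = 28.86°.

Therefore, the measure of angle ∠HGK = 28.86°.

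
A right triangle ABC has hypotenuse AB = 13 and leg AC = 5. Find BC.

Rearranging the Pythagorean theorem to solve for the unknown leg:
leg^2 = hypotenuse^2 - known_leg^2 = 169 - 25 = 144
leg = sqrt(144) = 12.

12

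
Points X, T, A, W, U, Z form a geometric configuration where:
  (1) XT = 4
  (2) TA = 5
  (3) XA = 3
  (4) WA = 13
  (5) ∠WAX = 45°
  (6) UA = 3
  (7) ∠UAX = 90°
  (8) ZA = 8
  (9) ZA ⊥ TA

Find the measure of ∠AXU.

Step 1: By the law of cosines on triangle XAU: XU² = 3² + 3² − 2·3·3·cos(90°) = 18, so XU = 3·√2.
Step 2: By the inverse law of cosines on triangle AXU: cos(∠AXU) = (3² + (3·√2)² − 3²) / (2·3·3·√2) = 18/25.46 = 0.7071, so ∠AXU = 45°.

Therefore, the measure of angle ∠AXU = 45°.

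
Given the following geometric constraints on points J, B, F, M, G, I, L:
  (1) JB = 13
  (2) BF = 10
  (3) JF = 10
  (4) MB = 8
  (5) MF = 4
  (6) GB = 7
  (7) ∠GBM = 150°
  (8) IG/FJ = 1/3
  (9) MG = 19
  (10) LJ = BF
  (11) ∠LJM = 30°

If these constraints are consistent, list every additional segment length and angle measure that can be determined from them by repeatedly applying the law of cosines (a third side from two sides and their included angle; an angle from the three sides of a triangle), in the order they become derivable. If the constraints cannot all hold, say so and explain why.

These constraints are not satisfiable: by the triangle inequality in triangle BMG, (4) MB = 8 and (6) GB = 7 force MG ≤ 8 + 7 = 15, but (9) says MG = 19. No planar figure meets all of them, so nothing further can be derived.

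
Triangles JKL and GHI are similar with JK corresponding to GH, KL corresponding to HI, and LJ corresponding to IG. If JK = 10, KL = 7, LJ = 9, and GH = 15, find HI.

Similar triangles have proportional sides. Setting up the proportion:
GH / JK = HI / KL
15 / 10 = HI / 7
HI = 7 * 15 / 10 = 21/2.

21/2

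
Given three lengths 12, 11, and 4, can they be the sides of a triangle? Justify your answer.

For three segments to close into a triangle, no single side can be as long as the other two combined.
The longest side is 12, and 4 + 11 = 15 > 12.
A triangle can be formed.

Yes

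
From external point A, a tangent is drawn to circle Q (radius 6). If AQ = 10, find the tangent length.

tangent = √(d² - r²) = √(10² - 6²) = √(100 - 36) = √64 = 8

8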